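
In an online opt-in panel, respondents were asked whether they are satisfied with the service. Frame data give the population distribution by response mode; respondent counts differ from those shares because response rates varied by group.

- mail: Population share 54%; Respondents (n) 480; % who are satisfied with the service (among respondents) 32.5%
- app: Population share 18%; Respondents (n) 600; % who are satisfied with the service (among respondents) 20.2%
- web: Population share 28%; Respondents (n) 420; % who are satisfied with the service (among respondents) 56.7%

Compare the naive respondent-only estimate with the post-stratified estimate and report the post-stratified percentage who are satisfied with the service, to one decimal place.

37.1%

Unadjusted (pooled respondent) estimate weights by respondent counts:
  (480/1500)×32.5 + (600/1500)×20.2 + (420/1500)×56.7 = 34.356%
Post-stratified estimate weights by population shares:
  0.54×32.5 + 0.18×20.2 + 0.28×56.7 = 37.062%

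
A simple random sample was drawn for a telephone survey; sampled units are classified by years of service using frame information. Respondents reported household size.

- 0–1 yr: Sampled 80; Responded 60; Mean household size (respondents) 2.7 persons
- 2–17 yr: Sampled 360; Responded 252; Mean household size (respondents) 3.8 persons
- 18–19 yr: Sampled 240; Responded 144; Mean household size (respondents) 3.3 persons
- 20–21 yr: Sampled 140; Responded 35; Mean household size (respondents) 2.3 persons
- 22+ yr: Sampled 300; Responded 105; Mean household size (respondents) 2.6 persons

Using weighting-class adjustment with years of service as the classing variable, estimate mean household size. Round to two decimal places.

Response rates by class: 0–1 yr 60/80 = 75%, 2–17 yr 252/360 = 70%, 18–19 yr 144/240 = 60%, 20–21 yr 35/140 = 25%, 22+ yr 105/300 = 35%.
Inverse-response-rate weighting restores each class to its sampled count, so class totals weight by n_sampled:
  0–1 yr: 80 × 2.7 = 216
  2–17 yr: 360 × 3.8 = 1368
  18–19 yr: 240 × 3.3 = 792
  20–21 yr: 140 × 2.3 = 322
  22+ yr: 300 × 2.6 = 780
Adjusted estimate = 3478 / 1,120 = 3.10536 → 3.11.

3.11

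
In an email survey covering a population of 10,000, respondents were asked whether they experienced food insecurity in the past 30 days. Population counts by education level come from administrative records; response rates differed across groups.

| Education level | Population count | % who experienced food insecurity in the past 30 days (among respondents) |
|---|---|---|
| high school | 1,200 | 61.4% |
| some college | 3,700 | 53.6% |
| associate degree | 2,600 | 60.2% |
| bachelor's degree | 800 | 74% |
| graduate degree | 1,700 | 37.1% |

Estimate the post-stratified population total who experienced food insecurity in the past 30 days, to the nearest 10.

5,510

Estimated count per cell = population count × respondent percentage:
  high school: 1,200 × 61.4% = 736.8
  some college: 3,700 × 53.6% = 1983.2
  associate degree: 2,600 × 60.2% = 1565.2
  bachelor's degree: 800 × 74% = 592
  graduate degree: 1,700 × 37.1% = 630.7
Estimated total = 5507.9 → 5,510.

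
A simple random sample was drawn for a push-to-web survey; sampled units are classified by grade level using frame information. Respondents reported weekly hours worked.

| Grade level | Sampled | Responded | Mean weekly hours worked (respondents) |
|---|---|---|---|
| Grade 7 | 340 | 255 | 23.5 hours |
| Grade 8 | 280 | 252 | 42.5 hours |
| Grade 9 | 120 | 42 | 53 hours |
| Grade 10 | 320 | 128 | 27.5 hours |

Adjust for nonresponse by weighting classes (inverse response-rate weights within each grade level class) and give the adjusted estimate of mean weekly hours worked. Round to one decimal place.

Response rates by class: Grade 7 255/340 = 75%, Grade 8 252/280 = 90%, Grade 9 42/120 = 35%, Grade 10 128/320 = 40%.
Each respondent's weight = sampled/responded in their class; summing within a class gives n_sampled, so:
  Grade 7: 340 × 23.5 = 7990
  Grade 8: 280 × 42.5 = 11,900
  Grade 9: 120 × 53 = 6360
  Grade 10: 320 × 27.5 = 8800
Adjusted estimate = 35,050 / 1,060 = 33.066 → 33.1.

33.1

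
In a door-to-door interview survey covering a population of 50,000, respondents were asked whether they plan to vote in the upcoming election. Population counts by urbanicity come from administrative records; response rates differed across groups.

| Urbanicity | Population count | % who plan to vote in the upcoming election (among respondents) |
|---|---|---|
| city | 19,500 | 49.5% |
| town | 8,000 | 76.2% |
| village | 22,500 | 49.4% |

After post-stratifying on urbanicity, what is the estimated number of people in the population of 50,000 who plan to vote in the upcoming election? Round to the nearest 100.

26,900

Estimated count per cell = population count × respondent percentage:
  city: 19,500 × 49.5% = 9652.5
  town: 8,000 × 76.2% = 6096
  village: 22,500 × 49.4% = 11,115
Estimated total = 26863.5 → 26,900.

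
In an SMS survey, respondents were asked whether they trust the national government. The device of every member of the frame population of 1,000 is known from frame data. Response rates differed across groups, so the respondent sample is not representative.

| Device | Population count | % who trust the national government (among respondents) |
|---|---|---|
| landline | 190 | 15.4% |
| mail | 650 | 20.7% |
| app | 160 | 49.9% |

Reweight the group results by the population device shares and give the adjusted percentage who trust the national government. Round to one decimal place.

Reweight to the known device distribution:
  landline: (190/1,000) × 15.4 = 2.926
  mail: (650/1,000) × 20.7 = 13.455
  app: (160/1,000) × 49.9 = 7.984
Post-stratified estimate = 24.365 → 24.4%.

24.4%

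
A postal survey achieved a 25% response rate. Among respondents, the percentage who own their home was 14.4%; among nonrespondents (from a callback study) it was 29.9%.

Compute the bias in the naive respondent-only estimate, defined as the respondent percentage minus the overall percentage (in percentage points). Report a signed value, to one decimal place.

Nonresponse fraction = 1 − 0.25 = 0.75.
Bias = (nonresponse fraction) × (respondent percentage − nonrespondent percentage)
     = 0.75 × (14.4 − 29.9) = 0.75 × -15.5 = -11.625.

-11.6 percentage points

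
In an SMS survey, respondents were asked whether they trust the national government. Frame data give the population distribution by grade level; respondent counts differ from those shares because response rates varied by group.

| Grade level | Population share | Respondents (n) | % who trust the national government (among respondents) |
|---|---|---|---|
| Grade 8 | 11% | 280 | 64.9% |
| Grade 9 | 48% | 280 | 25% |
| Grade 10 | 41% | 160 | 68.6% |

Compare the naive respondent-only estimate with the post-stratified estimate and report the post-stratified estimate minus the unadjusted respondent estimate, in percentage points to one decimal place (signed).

Naive respondent-only estimate (weights = respondent counts):
  (280/720)×64.9 + (280/720)×25 + (160/720)×68.6 = 50.2056%
Reweighting by population grade level shares:
  0.11×64.9 + 0.48×25 + 0.41×68.6 = 47.265%
Difference = 47.265 − 50.2056 = -2.9406 pp.

-2.9 percentage points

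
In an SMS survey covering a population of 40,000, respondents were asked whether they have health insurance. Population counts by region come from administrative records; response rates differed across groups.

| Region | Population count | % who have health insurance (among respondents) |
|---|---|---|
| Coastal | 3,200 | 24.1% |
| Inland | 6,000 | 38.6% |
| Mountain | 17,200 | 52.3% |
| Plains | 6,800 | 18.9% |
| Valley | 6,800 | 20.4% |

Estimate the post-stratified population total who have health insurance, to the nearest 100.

Each cell contributes its population count × the respondent rate:
  Coastal: 3,200 × 24.1% = 771.2
  Inland: 6,000 × 38.6% = 2316
  Mountain: 17,200 × 52.3% = 8995.6
  Plains: 6,800 × 18.9% = 1285.2
  Valley: 6,800 × 20.4% = 1387.2
Estimated total = 14755.2 → 14,800.

14,800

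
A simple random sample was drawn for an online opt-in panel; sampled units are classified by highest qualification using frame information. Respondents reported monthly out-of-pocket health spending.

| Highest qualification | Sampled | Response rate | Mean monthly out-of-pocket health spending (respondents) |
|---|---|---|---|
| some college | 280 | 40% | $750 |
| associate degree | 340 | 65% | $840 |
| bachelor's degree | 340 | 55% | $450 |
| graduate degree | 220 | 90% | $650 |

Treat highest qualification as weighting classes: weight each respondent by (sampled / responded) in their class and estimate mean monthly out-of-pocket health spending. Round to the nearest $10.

$670

Inverse-response-rate weighting restores each class to its sampled count, so class totals weight by n_sampled:
  some college: 280 × 750 = 210,000
  associate degree: 340 × 840 = 285,600
  bachelor's degree: 340 × 450 = 153,000
  graduate degree: 220 × 650 = 143,000
Adjusted estimate = 791,600 / 1,180 = 670.847 → $670.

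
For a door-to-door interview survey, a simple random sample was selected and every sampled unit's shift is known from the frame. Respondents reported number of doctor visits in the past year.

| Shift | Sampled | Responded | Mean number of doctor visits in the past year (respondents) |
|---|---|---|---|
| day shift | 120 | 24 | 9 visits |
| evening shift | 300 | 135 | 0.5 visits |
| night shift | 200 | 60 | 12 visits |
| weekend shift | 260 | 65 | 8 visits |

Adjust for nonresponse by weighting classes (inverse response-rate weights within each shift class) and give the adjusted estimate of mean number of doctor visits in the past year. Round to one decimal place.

6.5

Response rates by class: day shift 24/120 = 20%, evening shift 135/300 = 45%, night shift 60/200 = 30%, weekend shift 65/260 = 25%.
With weight = n_sampled/n_responded per class, the weighted class total is n_sampled:
  day shift: 120 × 9 = 1080
  evening shift: 300 × 0.5 = 150
  night shift: 200 × 12 = 2400
  weekend shift: 260 × 8 = 2080
Adjusted estimate = 5710 / 880 = 6.48864 → 6.5.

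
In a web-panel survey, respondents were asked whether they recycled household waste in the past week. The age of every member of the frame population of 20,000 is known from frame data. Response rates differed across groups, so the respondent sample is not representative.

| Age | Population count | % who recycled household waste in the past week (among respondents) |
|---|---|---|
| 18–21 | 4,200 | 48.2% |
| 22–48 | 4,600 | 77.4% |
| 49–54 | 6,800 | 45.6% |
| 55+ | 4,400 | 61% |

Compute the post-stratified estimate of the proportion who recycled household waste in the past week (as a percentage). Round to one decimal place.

56.8%

Each cell contributes population-share × respondent value:
  18–21: (4,200/20,000) × 48.2 = 10.122
  22–48: (4,600/20,000) × 77.4 = 17.802
  49–54: (6,800/20,000) × 45.6 = 15.504
  55+: (4,400/20,000) × 61 = 13.42
Post-stratified estimate = 56.848 → 56.8%.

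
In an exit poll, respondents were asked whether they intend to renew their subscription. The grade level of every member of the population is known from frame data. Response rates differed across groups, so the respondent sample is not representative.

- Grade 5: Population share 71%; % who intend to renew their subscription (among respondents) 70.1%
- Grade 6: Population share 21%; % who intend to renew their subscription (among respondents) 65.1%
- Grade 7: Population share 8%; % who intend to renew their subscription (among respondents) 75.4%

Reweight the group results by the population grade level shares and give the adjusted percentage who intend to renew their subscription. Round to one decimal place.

Reweight to the known grade level distribution:
  Grade 5: 0.71 × 70.1 = 49.771
  Grade 6: 0.21 × 65.1 = 13.671
  Grade 7: 0.08 × 75.4 = 6.032
Post-stratified estimate = 69.474 → 69.5%.

69.5%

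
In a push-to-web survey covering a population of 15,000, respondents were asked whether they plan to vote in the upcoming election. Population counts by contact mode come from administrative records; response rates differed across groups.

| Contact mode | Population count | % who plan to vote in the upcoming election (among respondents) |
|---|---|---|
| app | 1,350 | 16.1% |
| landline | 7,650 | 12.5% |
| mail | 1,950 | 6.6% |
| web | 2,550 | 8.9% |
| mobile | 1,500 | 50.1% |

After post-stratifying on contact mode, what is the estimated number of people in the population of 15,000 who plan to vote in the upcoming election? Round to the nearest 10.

Estimated count per cell = population count × respondent percentage:
  app: 1,350 × 16.1% = 217.35
  landline: 7,650 × 12.5% = 956.25
  mail: 1,950 × 6.6% = 128.7
  web: 2,550 × 8.9% = 226.95
  mobile: 1,500 × 50.1% = 751.5
Estimated total = 2280.75 → 2,280.

2,280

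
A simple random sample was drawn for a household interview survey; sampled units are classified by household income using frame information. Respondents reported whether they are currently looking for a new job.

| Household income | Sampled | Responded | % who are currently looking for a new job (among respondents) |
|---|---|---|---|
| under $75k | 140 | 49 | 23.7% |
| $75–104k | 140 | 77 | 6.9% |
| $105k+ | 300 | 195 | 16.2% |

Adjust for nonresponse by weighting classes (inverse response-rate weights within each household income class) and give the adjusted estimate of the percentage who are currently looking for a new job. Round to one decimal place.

Class response rates: under $75k 49/140 = 35%, $75–104k 77/140 = 55%, $105k+ 195/300 = 65%.
Each respondent's weight = sampled/responded in their class; summing within a class gives n_sampled, so:
  under $75k: 140 × 23.7 = 3318
  $75–104k: 140 × 6.9 = 966
  $105k+: 300 × 16.2 = 4860
Adjusted estimate = 9144 / 580 = 15.7655 → 15.8%.

15.8%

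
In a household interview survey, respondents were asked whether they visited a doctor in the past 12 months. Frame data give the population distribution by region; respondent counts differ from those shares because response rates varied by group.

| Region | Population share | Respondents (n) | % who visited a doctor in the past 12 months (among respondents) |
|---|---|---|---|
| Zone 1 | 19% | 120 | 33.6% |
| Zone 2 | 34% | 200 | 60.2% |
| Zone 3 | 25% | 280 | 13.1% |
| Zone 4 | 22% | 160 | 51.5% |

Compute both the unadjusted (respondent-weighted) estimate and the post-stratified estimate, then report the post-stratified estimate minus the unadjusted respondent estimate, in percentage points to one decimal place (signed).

+4.6 percentage points

Without adjustment, the pooled respondent share is:
  (120/760)×33.6 + (200/760)×60.2 + (280/760)×13.1 + (160/760)×51.5 = 36.8158%
Reweighting by population region shares:
  0.19×33.6 + 0.34×60.2 + 0.25×13.1 + 0.22×51.5 = 41.457%
Difference = 41.457 − 36.8158 = 4.6412 pp.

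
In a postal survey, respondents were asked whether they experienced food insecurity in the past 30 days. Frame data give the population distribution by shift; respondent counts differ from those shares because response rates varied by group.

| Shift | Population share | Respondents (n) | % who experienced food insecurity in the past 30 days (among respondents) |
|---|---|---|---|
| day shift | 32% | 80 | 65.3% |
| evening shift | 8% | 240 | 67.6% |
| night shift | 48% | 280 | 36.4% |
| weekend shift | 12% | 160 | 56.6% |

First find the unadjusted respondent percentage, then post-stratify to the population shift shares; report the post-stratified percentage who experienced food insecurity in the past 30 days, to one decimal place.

Without adjustment, the pooled respondent share is:
  (80/760)×65.3 + (240/760)×67.6 + (280/760)×36.4 + (160/760)×56.6 = 53.5474%
Post-stratified estimate weights by population shares:
  0.32×65.3 + 0.08×67.6 + 0.48×36.4 + 0.12×56.6 = 50.568%

50.6%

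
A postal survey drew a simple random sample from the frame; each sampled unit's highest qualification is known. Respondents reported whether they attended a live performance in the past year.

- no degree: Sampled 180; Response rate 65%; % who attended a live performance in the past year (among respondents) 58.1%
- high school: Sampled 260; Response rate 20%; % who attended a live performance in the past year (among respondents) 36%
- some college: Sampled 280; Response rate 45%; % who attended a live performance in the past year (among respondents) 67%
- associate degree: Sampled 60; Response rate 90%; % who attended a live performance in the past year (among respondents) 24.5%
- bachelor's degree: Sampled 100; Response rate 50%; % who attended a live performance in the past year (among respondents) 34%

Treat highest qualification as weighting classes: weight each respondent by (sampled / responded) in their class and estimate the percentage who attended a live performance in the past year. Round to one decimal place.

Inverse-response-rate weighting restores each class to its sampled count, so class totals weight by n_sampled:
  no degree: 180 × 58.1 = 10,458
  high school: 260 × 36 = 9360
  some college: 280 × 67 = 18,760
  associate degree: 60 × 24.5 = 1470
  bachelor's degree: 100 × 34 = 3400
Adjusted estimate = 43,448 / 880 = 49.3727 → 49.4%.

49.4%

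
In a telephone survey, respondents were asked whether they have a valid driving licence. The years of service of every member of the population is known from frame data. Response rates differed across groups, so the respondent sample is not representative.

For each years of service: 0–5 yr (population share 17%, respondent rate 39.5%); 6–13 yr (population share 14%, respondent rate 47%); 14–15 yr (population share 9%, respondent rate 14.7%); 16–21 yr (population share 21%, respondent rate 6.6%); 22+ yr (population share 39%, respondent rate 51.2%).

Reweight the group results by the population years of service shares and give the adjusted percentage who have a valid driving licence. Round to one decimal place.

36.0%

Weight each group's respondent value by its population share:
  0–5 yr: 0.17 × 39.5 = 6.715
  6–13 yr: 0.14 × 47 = 6.58
  14–15 yr: 0.09 × 14.7 = 1.323
  16–21 yr: 0.21 × 6.6 = 1.386
  22+ yr: 0.39 × 51.2 = 19.968
Post-stratified estimate = 35.972 → 36.0%.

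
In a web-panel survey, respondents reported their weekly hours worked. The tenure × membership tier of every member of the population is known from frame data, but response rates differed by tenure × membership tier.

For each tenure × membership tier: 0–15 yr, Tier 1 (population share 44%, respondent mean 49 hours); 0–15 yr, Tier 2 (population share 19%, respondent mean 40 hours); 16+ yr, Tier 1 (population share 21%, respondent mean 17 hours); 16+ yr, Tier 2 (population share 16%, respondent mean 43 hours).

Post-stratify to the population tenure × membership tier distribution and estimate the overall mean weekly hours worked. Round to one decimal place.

39.6

Post-stratification weights by population share, not respondent share:
  0–15 yr, Tier 1: 0.44 × 49 = 21.56
  0–15 yr, Tier 2: 0.19 × 40 = 7.6
  16+ yr, Tier 1: 0.21 × 17 = 3.57
  16+ yr, Tier 2: 0.16 × 43 = 6.88
Post-stratified estimate = 39.61 → 39.6.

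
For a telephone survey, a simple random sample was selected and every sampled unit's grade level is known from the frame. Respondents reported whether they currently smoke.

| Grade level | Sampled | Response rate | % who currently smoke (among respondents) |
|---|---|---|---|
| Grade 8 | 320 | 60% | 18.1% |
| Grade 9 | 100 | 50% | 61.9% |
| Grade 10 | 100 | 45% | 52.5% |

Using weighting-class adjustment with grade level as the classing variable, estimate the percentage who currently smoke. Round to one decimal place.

33.1%

With weight = n_sampled/n_responded per class, the weighted class total is n_sampled:
  Grade 8: 320 × 18.1 = 5792
  Grade 9: 100 × 61.9 = 6190
  Grade 10: 100 × 52.5 = 5250
Adjusted estimate = 17,232 / 520 = 33.1385 → 33.1%.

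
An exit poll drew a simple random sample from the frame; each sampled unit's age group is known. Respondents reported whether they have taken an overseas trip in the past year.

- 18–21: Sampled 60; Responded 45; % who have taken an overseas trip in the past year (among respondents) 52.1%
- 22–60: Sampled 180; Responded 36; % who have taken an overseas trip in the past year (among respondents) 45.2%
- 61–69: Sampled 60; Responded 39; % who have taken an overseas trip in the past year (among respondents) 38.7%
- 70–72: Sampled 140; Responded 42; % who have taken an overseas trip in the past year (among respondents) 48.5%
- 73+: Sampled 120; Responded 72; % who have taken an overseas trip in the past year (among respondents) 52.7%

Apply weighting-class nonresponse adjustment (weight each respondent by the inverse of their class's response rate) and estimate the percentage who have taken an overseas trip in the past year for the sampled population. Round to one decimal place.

Class response rates: 18–21 45/60 = 75%, 22–60 36/180 = 20%, 61–69 39/60 = 65%, 70–72 42/140 = 30%, 73+ 72/120 = 60%.
Each respondent's weight = sampled/responded in their class; summing within a class gives n_sampled, so:
  18–21: 60 × 52.1 = 3126
  22–60: 180 × 45.2 = 8136
  61–69: 60 × 38.7 = 2322
  70–72: 140 × 48.5 = 6790
  73+: 120 × 52.7 = 6324
Adjusted estimate = 26,698 / 560 = 47.675 → 47.7%.

47.7%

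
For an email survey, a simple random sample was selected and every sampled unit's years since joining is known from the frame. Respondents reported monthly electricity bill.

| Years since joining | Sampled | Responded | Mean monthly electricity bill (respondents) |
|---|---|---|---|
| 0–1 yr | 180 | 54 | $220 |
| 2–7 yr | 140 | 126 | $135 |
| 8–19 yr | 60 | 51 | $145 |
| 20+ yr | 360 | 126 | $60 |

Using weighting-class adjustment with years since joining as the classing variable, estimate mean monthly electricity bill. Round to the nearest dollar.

$120

Response rates by class: 0–1 yr 54/180 = 30%, 2–7 yr 126/140 = 90%, 8–19 yr 51/60 = 85%, 20+ yr 126/360 = 35%.
Inverse-response-rate weighting restores each class to its sampled count, so class totals weight by n_sampled:
  0–1 yr: 180 × 220 = 39,600
  2–7 yr: 140 × 135 = 18,900
  8–19 yr: 60 × 145 = 8700
  20+ yr: 360 × 60 = 21,600
Adjusted estimate = 88,800 / 740 = 120 → $120.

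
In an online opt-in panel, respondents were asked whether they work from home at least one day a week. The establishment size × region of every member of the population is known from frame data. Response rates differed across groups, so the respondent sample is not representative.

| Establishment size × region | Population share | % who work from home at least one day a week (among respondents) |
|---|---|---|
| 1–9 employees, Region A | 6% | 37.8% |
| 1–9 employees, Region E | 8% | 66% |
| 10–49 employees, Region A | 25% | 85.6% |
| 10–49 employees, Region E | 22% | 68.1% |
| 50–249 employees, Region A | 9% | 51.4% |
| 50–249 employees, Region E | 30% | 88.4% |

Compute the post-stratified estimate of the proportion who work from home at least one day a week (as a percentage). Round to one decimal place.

Each cell contributes population-share × respondent value:
  1–9 employees, Region A: 0.06 × 37.8 = 2.268
  1–9 employees, Region E: 0.08 × 66 = 5.28
  10–49 employees, Region A: 0.25 × 85.6 = 21.4
  10–49 employees, Region E: 0.22 × 68.1 = 14.982
  50–249 employees, Region A: 0.09 × 51.4 = 4.626
  50–249 employees, Region E: 0.3 × 88.4 = 26.52
Post-stratified estimate = 75.076 → 75.1%.

75.1%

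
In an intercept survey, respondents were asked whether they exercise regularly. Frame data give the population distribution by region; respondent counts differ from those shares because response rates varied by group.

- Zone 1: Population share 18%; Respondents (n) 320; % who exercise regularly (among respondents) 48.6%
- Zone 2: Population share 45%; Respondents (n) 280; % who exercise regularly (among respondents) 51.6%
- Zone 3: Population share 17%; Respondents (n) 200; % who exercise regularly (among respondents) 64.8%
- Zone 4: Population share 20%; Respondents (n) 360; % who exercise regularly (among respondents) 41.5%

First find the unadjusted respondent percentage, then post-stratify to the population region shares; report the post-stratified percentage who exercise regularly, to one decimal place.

Without adjustment, the pooled respondent share is:
  (320/1160)×48.6 + (280/1160)×51.6 + (200/1160)×64.8 + (360/1160)×41.5 = 49.9138%
Post-stratifying to population shares instead:
  0.18×48.6 + 0.45×51.6 + 0.17×64.8 + 0.2×41.5 = 51.284%

51.3%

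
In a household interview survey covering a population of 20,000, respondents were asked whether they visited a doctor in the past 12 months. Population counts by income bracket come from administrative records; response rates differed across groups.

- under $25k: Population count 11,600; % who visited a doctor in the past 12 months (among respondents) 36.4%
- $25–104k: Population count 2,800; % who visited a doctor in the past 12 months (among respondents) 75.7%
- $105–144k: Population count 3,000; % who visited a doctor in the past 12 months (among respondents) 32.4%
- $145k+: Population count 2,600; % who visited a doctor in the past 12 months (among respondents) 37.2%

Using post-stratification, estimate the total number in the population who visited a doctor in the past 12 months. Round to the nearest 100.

Apply each group's respondent rate to its population count:
  under $25k: 11,600 × 36.4% = 4222.4
  $25–104k: 2,800 × 75.7% = 2119.6
  $105–144k: 3,000 × 32.4% = 972
  $145k+: 2,600 × 37.2% = 967.2
Estimated total = 8281.2 → 8,300.

8,300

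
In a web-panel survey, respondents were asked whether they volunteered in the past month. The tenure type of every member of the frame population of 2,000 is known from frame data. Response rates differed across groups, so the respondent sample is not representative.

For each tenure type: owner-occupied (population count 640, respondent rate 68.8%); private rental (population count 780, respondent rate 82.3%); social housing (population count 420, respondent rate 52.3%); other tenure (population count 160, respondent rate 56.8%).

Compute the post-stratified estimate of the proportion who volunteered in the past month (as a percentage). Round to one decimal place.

69.6%

Weight each group's respondent value by its population share:
  owner-occupied: (640/2,000) × 68.8 = 22.016
  private rental: (780/2,000) × 82.3 = 32.097
  social housing: (420/2,000) × 52.3 = 10.983
  other tenure: (160/2,000) × 56.8 = 4.544
Post-stratified estimate = 69.64 → 69.6%.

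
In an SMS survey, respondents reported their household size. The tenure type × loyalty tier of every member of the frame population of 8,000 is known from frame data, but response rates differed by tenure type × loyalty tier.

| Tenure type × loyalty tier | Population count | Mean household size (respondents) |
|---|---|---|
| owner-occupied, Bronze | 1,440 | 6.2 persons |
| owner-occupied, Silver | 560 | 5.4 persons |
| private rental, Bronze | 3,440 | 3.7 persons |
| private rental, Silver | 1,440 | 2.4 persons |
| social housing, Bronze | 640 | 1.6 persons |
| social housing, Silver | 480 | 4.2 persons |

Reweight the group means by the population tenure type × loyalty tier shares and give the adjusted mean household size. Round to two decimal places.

3.90

Each cell contributes population-share × respondent value:
  owner-occupied, Bronze: (1,440/8,000) × 6.2 = 1.116
  owner-occupied, Silver: (560/8,000) × 5.4 = 0.378
  private rental, Bronze: (3,440/8,000) × 3.7 = 1.591
  private rental, Silver: (1,440/8,000) × 2.4 = 0.432
  social housing, Bronze: (640/8,000) × 1.6 = 0.128
  social housing, Silver: (480/8,000) × 4.2 = 0.252
Post-stratified estimate = 3.897 → 3.90.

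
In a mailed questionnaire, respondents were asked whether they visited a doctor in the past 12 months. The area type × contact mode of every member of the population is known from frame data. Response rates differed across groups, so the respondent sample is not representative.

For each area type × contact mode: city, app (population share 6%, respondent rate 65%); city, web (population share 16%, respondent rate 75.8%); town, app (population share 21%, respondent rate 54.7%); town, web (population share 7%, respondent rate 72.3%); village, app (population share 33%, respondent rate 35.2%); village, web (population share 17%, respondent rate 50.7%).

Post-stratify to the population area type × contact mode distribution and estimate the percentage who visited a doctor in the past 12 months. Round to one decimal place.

52.8%

Post-stratification weights by population share, not respondent share:
  city, app: 0.06 × 65 = 3.9
  city, web: 0.16 × 75.8 = 12.128
  town, app: 0.21 × 54.7 = 11.487
  town, web: 0.07 × 72.3 = 5.061
  village, app: 0.33 × 35.2 = 11.616
  village, web: 0.17 × 50.7 = 8.619
Post-stratified estimate = 52.811 → 52.8%.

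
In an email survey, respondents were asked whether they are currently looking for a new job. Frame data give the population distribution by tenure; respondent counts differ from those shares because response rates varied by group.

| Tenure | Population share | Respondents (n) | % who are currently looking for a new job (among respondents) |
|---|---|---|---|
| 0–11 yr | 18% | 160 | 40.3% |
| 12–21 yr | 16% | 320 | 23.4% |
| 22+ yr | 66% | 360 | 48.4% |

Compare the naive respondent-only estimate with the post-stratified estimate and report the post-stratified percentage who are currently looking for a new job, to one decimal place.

Naive respondent-only estimate (weights = respondent counts):
  (160/840)×40.3 + (320/840)×23.4 + (360/840)×48.4 = 37.3333%
Post-stratifying to population shares instead:
  0.18×40.3 + 0.16×23.4 + 0.66×48.4 = 42.942%

42.9%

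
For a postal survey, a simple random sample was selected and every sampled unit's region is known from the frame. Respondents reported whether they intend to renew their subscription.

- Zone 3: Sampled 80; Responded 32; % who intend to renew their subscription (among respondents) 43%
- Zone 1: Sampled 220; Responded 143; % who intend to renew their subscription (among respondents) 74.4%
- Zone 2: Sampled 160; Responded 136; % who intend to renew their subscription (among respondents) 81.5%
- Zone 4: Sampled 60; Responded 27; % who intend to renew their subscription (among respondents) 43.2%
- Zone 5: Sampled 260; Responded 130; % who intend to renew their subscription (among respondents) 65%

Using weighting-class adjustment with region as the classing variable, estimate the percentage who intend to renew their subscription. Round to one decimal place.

67.1%

Class response rates: Zone 3 32/80 = 40%, Zone 1 143/220 = 65%, Zone 2 136/160 = 85%, Zone 4 27/60 = 45%, Zone 5 130/260 = 50%.
Weighting each respondent by the inverse class response rate inflates each class back to its sampled size, so the class weight is n_sampled:
  Zone 3: 80 × 43 = 3440
  Zone 1: 220 × 74.4 = 16368
  Zone 2: 160 × 81.5 = 13,040
  Zone 4: 60 × 43.2 = 2592
  Zone 5: 260 × 65 = 16,900
Adjusted estimate = 52,340 / 780 = 67.1026 → 67.1%.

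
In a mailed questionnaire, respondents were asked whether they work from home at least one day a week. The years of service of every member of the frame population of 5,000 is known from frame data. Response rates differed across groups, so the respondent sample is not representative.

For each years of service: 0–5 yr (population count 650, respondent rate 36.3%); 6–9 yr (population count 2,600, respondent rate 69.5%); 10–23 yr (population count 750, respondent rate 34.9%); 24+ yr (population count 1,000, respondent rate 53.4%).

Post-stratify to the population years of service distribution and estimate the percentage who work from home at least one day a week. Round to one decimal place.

Reweight to the known years of service distribution:
  0–5 yr: (650/5,000) × 36.3 = 4.719
  6–9 yr: (2,600/5,000) × 69.5 = 36.14
  10–23 yr: (750/5,000) × 34.9 = 5.235
  24+ yr: (1,000/5,000) × 53.4 = 10.68
Post-stratified estimate = 56.774 → 56.8%.

56.8%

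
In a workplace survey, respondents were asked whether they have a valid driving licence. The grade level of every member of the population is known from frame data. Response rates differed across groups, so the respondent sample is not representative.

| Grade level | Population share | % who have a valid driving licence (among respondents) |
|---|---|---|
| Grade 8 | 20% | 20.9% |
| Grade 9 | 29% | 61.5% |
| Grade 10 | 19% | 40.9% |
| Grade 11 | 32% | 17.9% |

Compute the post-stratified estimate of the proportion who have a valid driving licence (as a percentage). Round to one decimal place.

Each cell contributes population-share × respondent value:
  Grade 8: 0.2 × 20.9 = 4.18
  Grade 9: 0.29 × 61.5 = 17.835
  Grade 10: 0.19 × 40.9 = 7.771
  Grade 11: 0.32 × 17.9 = 5.728
Post-stratified estimate = 35.514 → 35.5%.

35.5%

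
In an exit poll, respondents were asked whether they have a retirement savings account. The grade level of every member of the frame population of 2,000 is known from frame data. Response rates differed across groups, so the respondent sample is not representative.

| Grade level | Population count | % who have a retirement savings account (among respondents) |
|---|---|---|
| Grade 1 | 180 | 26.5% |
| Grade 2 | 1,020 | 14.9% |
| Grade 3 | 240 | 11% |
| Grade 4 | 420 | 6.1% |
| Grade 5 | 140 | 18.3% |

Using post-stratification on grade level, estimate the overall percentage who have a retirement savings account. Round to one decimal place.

13.9%

Post-stratification weights by population share, not respondent share:
  Grade 1: (180/2,000) × 26.5 = 2.385
  Grade 2: (1,020/2,000) × 14.9 = 7.599
  Grade 3: (240/2,000) × 11 = 1.32
  Grade 4: (420/2,000) × 6.1 = 1.281
  Grade 5: (140/2,000) × 18.3 = 1.281
Post-stratified estimate = 13.866 → 13.9%.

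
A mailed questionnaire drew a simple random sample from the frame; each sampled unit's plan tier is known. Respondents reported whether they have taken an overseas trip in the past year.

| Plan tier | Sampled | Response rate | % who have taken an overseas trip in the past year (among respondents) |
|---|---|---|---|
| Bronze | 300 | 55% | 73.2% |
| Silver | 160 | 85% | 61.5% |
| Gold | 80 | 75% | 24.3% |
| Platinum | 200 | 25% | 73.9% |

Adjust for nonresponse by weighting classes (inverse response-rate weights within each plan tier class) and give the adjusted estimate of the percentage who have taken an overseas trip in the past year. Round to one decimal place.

65.6%

Inverse-response-rate weighting restores each class to its sampled count, so class totals weight by n_sampled:
  Bronze: 300 × 73.2 = 21,960
  Silver: 160 × 61.5 = 9840
  Gold: 80 × 24.3 = 1944
  Platinum: 200 × 73.9 = 14780
Adjusted estimate = 48,524 / 740 = 65.573 → 65.6%.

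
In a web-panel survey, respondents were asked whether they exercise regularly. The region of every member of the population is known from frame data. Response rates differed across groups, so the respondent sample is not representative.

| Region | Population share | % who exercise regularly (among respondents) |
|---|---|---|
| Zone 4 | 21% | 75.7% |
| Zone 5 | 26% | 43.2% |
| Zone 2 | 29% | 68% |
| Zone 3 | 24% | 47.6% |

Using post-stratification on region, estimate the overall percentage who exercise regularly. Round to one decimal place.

58.3%

Post-stratification weights by population share, not respondent share:
  Zone 4: 0.21 × 75.7 = 15.897
  Zone 5: 0.26 × 43.2 = 11.232
  Zone 2: 0.29 × 68 = 19.72
  Zone 3: 0.24 × 47.6 = 11.424
Post-stratified estimate = 58.273 → 58.3%.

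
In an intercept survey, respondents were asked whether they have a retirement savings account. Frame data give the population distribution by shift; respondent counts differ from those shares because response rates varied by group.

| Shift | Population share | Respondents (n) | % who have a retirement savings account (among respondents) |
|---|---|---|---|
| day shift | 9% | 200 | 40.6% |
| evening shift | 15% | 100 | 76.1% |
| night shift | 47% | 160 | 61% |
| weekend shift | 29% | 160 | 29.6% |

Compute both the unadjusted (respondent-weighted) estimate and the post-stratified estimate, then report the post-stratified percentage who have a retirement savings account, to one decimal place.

Naive respondent-only estimate (weights = respondent counts):
  (200/620)×40.6 + (100/620)×76.1 + (160/620)×61 + (160/620)×29.6 = 48.7516%
Post-stratifying to population shares instead:
  0.09×40.6 + 0.15×76.1 + 0.47×61 + 0.29×29.6 = 52.323%

52.3%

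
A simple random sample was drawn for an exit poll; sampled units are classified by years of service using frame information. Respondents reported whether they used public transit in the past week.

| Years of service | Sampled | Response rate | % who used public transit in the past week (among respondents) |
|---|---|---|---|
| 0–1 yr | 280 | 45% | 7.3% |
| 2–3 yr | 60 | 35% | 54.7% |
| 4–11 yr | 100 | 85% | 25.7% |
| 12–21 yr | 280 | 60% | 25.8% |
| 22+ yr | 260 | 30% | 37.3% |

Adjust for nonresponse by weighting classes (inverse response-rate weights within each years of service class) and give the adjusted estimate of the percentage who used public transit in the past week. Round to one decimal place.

Each respondent's weight = sampled/responded in their class; summing within a class gives n_sampled, so:
  0–1 yr: 280 × 7.3 = 2044
  2–3 yr: 60 × 54.7 = 3282
  4–11 yr: 100 × 25.7 = 2570
  12–21 yr: 280 × 25.8 = 7224
  22+ yr: 260 × 37.3 = 9698
Adjusted estimate = 24,818 / 980 = 25.3245 → 25.3%.

25.3%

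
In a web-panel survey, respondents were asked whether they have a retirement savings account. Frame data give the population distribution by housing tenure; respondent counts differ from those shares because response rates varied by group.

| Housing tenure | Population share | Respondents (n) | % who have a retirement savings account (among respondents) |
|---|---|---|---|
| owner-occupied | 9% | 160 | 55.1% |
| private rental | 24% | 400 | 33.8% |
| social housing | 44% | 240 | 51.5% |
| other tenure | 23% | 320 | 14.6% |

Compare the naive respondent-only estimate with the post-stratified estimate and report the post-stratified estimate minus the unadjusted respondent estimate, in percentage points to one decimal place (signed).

+3.9 percentage points

Without adjustment, the pooled respondent share is:
  (160/1120)×55.1 + (400/1120)×33.8 + (240/1120)×51.5 + (320/1120)×14.6 = 35.15%
Reweighting by population housing tenure shares:
  0.09×55.1 + 0.24×33.8 + 0.44×51.5 + 0.23×14.6 = 39.089%
Difference = 39.089 − 35.15 = 3.939 pp.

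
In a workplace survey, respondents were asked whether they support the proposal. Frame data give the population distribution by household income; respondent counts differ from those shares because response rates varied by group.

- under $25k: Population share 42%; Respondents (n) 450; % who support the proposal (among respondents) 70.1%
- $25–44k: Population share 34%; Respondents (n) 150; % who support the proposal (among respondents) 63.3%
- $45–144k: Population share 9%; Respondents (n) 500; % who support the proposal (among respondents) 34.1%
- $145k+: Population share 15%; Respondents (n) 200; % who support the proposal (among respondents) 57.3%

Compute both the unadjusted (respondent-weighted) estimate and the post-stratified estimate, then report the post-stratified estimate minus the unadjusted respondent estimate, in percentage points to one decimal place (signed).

+9.1 percentage points

Naive respondent-only estimate (weights = respondent counts):
  (450/1300)×70.1 + (150/1300)×63.3 + (500/1300)×34.1 + (200/1300)×57.3 = 53.5%
Reweighting by population household income shares:
  0.42×70.1 + 0.34×63.3 + 0.09×34.1 + 0.15×57.3 = 62.628%
Difference = 62.628 − 53.5 = 9.128 pp.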